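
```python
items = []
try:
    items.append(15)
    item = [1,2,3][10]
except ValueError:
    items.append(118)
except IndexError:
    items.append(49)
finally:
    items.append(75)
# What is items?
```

Step-by-step execution trace:
1. try: `items.append(15)` → items = [15].
2. `item = [1,2,3][10]` raises IndexError.
3. `except ValueError` does not match IndexError; skipped.
4. `except IndexError` matches → `items.append(49)` → items = [15, 49].
5. finally always runs: `items.append(75)` → items = [15, 49, 75].
Result: [15, 49, 75]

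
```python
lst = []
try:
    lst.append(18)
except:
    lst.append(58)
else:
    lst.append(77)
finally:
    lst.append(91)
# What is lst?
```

Step-by-step execution trace:
1. try: `lst.append(18)` → lst = [18]. No exception raised.
2. `except` is skipped.
3. `else` runs: `lst.append(77)` → lst = [18, 77].
4. `finally` always runs: `lst.append(91)` → lst = [18, 77, 91].
Result: [18, 77, 91]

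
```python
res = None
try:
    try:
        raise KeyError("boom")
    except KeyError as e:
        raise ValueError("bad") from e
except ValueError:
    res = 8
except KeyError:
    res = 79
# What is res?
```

Step-by-step execution trace:
1. Inner try raises KeyError; inner `except KeyError as e` catches it.
2. `raise ValueError(...) from e` raises ValueError (KeyError is attached as __cause__, but only ValueError is active).
3. Outer `except ValueError` matches → res = 8.
4. `except KeyError` is not reached.
Result: 8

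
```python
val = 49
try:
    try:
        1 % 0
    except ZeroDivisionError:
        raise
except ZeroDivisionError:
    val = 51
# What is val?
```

Step-by-step execution trace:
1. Inner try: `1 % 0` raises ZeroDivisionError.
2. Inner `except ZeroDivisionError` matches; bare `raise` re-raises the same ZeroDivisionError.
3. Outer `except ZeroDivisionError` matches → val = 51.
Result: 51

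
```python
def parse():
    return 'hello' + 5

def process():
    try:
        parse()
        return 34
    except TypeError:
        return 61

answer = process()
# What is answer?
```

Step-by-step execution trace:
1. `process()` calls `parse()`.
2. `parse()` evaluates `'hello' + 5`, which raises TypeError; it propagates to the caller.
3. `return 34` is not reached.
4. `except TypeError` in process matches → returns 61.
5. answer = 61.
Result: 61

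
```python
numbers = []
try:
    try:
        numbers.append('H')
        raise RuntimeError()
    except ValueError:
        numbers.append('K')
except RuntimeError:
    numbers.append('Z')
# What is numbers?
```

Step-by-step execution trace:
1. Inner try: `numbers.append('H')` → numbers = ['H'].
2. `raise RuntimeError()` raises RuntimeError.
3. Inner `except ValueError` does not match RuntimeError; exception propagates to outer try.
4. Outer `except RuntimeError` matches → `numbers.append('Z')` → numbers = ['H', 'Z'].
Result: ['H', 'Z']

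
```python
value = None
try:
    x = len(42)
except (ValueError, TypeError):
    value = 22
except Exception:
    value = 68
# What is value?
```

Step-by-step execution trace:
1. `x = len(42)` raises TypeError.
2. `except (ValueError, TypeError)` matches (TypeError is in the tuple) → value = 22.
3. `except Exception` is not reached.
Result: 22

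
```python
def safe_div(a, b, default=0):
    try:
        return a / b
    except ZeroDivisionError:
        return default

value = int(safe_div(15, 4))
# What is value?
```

Step-by-step execution trace:
1. `safe_div(15, 4)` enters try: `return 15 / 4` → returns 3.75. No exception raised.
2. `except ZeroDivisionError` is skipped.
3. `int(3.75)` → 3 → value = 3.
Result: 3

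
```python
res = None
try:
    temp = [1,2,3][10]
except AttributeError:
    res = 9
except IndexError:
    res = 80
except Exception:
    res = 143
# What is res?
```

Step-by-step execution trace:
1. `temp = [1,2,3][10]` raises IndexError.
2. `except AttributeError` does not match IndexError; skipped.
3. `except IndexError` matches → res = 80.
4. Remaining except clauses are skipped.
Result: 80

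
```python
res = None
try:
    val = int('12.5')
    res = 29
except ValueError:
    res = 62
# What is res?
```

Step-by-step execution trace:
1. `val = int('12.5')` raises ValueError.
2. `res = 29` is not reached.
3. `except ValueError` matches → res = 62.
Result: 62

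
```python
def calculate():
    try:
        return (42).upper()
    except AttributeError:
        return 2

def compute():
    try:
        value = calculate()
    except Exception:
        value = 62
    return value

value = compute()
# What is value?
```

Step-by-step execution trace:
1. `compute()` calls `calculate()`.
2. In calculate: `(42).upper()` raises AttributeError; `except AttributeError` catches it → returns 2.
3. In compute: `value = calculate()` → value = 2. No exception reaches compute.
4. `except Exception` is skipped; compute returns 2.
5. value = 2.
Result: 2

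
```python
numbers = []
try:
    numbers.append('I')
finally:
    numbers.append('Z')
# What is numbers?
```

Step-by-step execution trace:
1. try: `numbers.append('I')` → numbers = ['I'].
2. The try body completes without raising.
3. finally always runs: `numbers.append('Z')` → numbers = ['I', 'Z'].
Result: ['I', 'Z']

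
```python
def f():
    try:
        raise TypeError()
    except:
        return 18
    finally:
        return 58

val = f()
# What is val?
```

Step-by-step execution trace:
1. `f()` enters try: `raise TypeError()` raises TypeError.
2. bare `except` matches → `return 18` sets pending return value 18.
3. Before returning, `finally: return 58` runs and overrides the pending return.
4. f() returns 58 → val = 58.
Result: 58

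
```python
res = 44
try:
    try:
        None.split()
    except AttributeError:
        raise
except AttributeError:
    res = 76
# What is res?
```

Step-by-step execution trace:
1. Inner try: `None.split()` raises AttributeError.
2. Inner `except AttributeError` matches; bare `raise` re-raises the same AttributeError.
3. Outer `except AttributeError` matches → res = 76.
Result: 76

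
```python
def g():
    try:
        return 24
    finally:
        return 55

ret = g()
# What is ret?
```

Step-by-step execution trace:
1. `g()` enters try: `return 24` sets pending return value 24.
2. Before returning, `finally: return 55` runs and overrides the pending return.
3. g() returns 55 → ret = 55.
Result: 55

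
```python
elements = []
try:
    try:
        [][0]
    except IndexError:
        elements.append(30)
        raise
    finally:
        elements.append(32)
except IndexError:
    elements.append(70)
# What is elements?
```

Step-by-step execution trace:
1. Inner try: `[][0]` raises IndexError.
2. Inner `except IndexError` matches → `elements.append(30)` → elements = [30].
3. bare `raise` re-raises IndexError.
4. Inner `finally` runs during unwinding: `elements.append(32)` → elements = [30, 32].
5. Outer `except IndexError` matches → `elements.append(70)` → elements = [30, 32, 70].
Result: [30, 32, 70]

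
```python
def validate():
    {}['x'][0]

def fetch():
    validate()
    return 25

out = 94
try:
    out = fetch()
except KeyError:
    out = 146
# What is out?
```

Step-by-step execution trace:
1. out starts at 94.
2. try: `fetch()` calls `validate()`.
3. `validate()` evaluates `{}['x'][0]`, which raises KeyError; it propagates through fetch (uncaught).
4. `return 25` in fetch is not reached; the assignment to out does not complete.
5. `except KeyError` matches → out = 146.
Result: 146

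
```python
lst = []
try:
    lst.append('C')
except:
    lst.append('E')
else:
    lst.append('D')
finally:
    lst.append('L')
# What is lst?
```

Step-by-step execution trace:
1. try: `lst.append('C')` → lst = ['C']. No exception raised.
2. `except` is skipped.
3. `else` runs: `lst.append('D')` → lst = ['C', 'D'].
4. `finally` always runs: `lst.append('L')` → lst = ['C', 'D', 'L'].
Result: ['C', 'D', 'L']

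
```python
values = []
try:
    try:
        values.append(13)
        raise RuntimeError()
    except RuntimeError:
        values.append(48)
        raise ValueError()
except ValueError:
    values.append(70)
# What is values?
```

Step-by-step execution trace:
1. Inner try: `values.append(13)` → values = [13].
2. `raise RuntimeError()` raises RuntimeError.
3. Inner `except RuntimeError` matches → `values.append(48)` → values = [13, 48].
4. `raise ValueError()` raises ValueError; propagates to outer try.
5. Outer `except ValueError` matches → `values.append(70)` → values = [13, 48, 70].
Result: [13, 48, 70]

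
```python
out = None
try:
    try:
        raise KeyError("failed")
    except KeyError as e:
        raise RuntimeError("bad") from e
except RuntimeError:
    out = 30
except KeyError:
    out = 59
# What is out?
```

Step-by-step execution trace:
1. Inner try raises KeyError; inner `except KeyError as e` catches it.
2. `raise RuntimeError(...) from e` raises RuntimeError (KeyError is attached as __cause__, but only RuntimeError is active).
3. Outer `except RuntimeError` matches → out = 30.
4. `except KeyError` is not reached.
Result: 30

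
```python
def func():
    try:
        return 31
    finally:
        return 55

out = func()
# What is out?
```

Step-by-step execution trace:
1. `func()` enters try: `return 31` sets pending return value 31.
2. Before returning, `finally: return 55` runs and overrides the pending return.
3. func() returns 55 → out = 55.
Result: 55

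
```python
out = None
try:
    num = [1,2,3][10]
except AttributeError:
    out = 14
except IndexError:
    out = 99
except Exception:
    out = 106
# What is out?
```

Step-by-step execution trace:
1. `num = [1,2,3][10]` raises IndexError.
2. `except AttributeError` does not match IndexError; skipped.
3. `except IndexError` matches → out = 99.
4. Remaining except clauses are skipped.
Result: 99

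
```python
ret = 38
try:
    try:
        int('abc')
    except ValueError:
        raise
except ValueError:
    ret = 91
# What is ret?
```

Step-by-step execution trace:
1. Inner try: `int('abc')` raises ValueError.
2. Inner `except ValueError` matches; bare `raise` re-raises the same ValueError.
3. Outer `except ValueError` matches → ret = 91.
Result: 91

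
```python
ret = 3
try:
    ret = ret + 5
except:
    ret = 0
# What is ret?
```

Step-by-step execution trace:
1. ret starts at 3.
2. try: `ret = ret + 5` → ret = 8. No exception raised.
3. `except` is skipped.
Result: 8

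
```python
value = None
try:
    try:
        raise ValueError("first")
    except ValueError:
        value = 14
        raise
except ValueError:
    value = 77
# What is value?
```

Step-by-step execution trace:
1. Inner try: `raise ValueError("first")` raises ValueError.
2. Inner `except ValueError` matches → value = 14.
3. bare `raise` re-raises the same ValueError.
4. Outer `except ValueError` matches → value = 77.
Result: 77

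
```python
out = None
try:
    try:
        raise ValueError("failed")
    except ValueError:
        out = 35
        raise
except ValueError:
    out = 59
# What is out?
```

Step-by-step execution trace:
1. Inner try: `raise ValueError("failed")` raises ValueError.
2. Inner `except ValueError` matches → out = 35.
3. bare `raise` re-raises the same ValueError.
4. Outer `except ValueError` matches → out = 59.
Result: 59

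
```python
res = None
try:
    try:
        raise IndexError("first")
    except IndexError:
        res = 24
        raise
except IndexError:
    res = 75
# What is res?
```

Step-by-step execution trace:
1. Inner try: `raise IndexError("first")` raises IndexError.
2. Inner `except IndexError` matches → res = 24.
3. bare `raise` re-raises the same IndexError.
4. Outer `except IndexError` matches → res = 75.
Result: 75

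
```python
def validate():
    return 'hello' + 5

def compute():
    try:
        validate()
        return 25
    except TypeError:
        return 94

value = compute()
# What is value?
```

Step-by-step execution trace:
1. `compute()` calls `validate()`.
2. `validate()` evaluates `'hello' + 5`, which raises TypeError; it propagates to the caller.
3. `return 25` is not reached.
4. `except TypeError` in compute matches → returns 94.
5. value = 94.
Result: 94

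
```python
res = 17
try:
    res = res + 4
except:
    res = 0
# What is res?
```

Step-by-step execution trace:
1. res starts at 17.
2. try: `res = res + 4` → res = 21. No exception raised.
3. `except` is skipped.
Result: 21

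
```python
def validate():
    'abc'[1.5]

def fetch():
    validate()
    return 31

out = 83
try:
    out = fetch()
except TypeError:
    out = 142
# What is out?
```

Step-by-step execution trace:
1. out starts at 83.
2. try: `fetch()` calls `validate()`.
3. `validate()` evaluates `'abc'[1.5]`, which raises TypeError; it propagates through fetch (uncaught).
4. `return 31` in fetch is not reached; the assignment to out does not complete.
5. `except TypeError` matches → out = 142.
Result: 142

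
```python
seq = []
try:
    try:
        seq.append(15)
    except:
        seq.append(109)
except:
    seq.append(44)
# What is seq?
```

Step-by-step execution trace:
1. Inner try: `seq.append(15)` → seq = [15]. No exception raised.
2. Inner `except` is skipped.
3. Inner try completes normally; outer `except` is skipped.
Result: [15]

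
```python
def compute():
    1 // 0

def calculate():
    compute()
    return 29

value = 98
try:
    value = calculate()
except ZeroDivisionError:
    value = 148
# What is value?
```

Step-by-step execution trace:
1. value starts at 98.
2. try: `calculate()` calls `compute()`.
3. `compute()` evaluates `1 // 0`, which raises ZeroDivisionError; it propagates through calculate (uncaught).
4. `return 29` in calculate is not reached; the assignment to value does not complete.
5. `except ZeroDivisionError` matches → value = 148.
Result: 148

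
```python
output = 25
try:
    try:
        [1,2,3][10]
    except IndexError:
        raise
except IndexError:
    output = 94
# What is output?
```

Step-by-step execution trace:
1. Inner try: `[1,2,3][10]` raises IndexError.
2. Inner `except IndexError` matches; bare `raise` re-raises the same IndexError.
3. Outer `except IndexError` matches → output = 94.
Result: 94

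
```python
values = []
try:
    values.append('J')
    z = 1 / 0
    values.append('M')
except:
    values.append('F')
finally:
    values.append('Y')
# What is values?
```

Step-by-step execution trace:
1. try: `values.append('J')` → values = ['J'].
2. `z = 1 / 0` raises ZeroDivisionError; `values.append('M')` is not reached.
3. bare `except` matches → `values.append('F')` → values = ['J', 'F'].
4. finally always runs: `values.append('Y')` → values = ['J', 'F', 'Y'].
Result: ['J', 'F', 'Y']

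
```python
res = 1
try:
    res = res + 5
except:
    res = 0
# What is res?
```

Step-by-step execution trace:
1. res starts at 1.
2. try: `res = res + 5` → res = 6. No exception raised.
3. `except` is skipped.
Result: 6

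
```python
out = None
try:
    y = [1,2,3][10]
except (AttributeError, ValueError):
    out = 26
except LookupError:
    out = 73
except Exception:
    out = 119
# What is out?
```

Step-by-step execution trace:
1. `y = [1,2,3][10]` raises IndexError.
2. `except (AttributeError, ValueError)` does not match IndexError; skipped.
3. `except LookupError` matches (IndexError is a subclass of LookupError) → out = 73.
4. `except Exception` is not reached.
Result: 73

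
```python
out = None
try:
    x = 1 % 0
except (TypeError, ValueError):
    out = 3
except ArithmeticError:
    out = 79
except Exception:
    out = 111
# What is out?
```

Step-by-step execution trace:
1. `x = 1 % 0` raises ZeroDivisionError.
2. `except (TypeError, ValueError)` does not match ZeroDivisionError; skipped.
3. `except ArithmeticError` matches (ZeroDivisionError is a subclass of ArithmeticError) → out = 79.
4. `except Exception` is not reached.
Result: 79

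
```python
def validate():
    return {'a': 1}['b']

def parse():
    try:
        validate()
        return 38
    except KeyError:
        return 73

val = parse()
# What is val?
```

Step-by-step execution trace:
1. `parse()` calls `validate()`.
2. `validate()` evaluates `{'a': 1}['b']`, which raises KeyError; it propagates to the caller.
3. `return 38` is not reached.
4. `except KeyError` in parse matches → returns 73.
5. val = 73.
Result: 73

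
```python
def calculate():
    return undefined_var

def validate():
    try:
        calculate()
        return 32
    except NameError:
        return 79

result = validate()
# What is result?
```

Step-by-step execution trace:
1. `validate()` calls `calculate()`.
2. `calculate()` evaluates `undefined_var`, which raises NameError; it propagates to the caller.
3. `return 32` is not reached.
4. `except NameError` in validate matches → returns 79.
5. result = 79.
Result: 79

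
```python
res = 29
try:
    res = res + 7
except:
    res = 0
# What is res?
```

Step-by-step execution trace:
1. res starts at 29.
2. try: `res = res + 7` → res = 36. No exception raised.
3. `except` is skipped.
Result: 36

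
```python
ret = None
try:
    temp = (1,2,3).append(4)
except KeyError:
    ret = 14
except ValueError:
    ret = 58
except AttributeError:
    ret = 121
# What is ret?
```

Step-by-step execution trace:
1. `temp = (1,2,3).append(4)` raises AttributeError.
2. `except KeyError` does not match AttributeError; skipped.
3. `except ValueError` does not match AttributeError; skipped.
4. `except AttributeError` matches → ret = 121.
Result: 121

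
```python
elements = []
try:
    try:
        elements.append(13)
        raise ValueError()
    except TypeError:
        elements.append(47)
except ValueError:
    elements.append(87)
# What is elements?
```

Step-by-step execution trace:
1. Inner try: `elements.append(13)` → elements = [13].
2. `raise ValueError()` raises ValueError.
3. Inner `except TypeError` does not match ValueError; exception propagates to outer try.
4. Outer `except ValueError` matches → `elements.append(87)` → elements = [13, 87].
Result: [13, 87]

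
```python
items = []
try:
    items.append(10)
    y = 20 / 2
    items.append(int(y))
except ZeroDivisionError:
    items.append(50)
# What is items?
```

Step-by-step execution trace:
1. try: `items.append(10)` → items = [10].
2. `y = 20 / 2` → y = 10.0. No exception raised.
3. `items.append(int(y))` → items = [10, 10].
4. `except ZeroDivisionError` is skipped (no exception was raised).
Result: [10, 10]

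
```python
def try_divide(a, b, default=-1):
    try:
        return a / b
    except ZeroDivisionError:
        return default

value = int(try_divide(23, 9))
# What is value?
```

Step-by-step execution trace:
1. `try_divide(23, 9)` enters try: `return 23 / 9` → returns 2.5555555555555554. No exception raised.
2. `except ZeroDivisionError` is skipped.
3. `int(2.5555555555555554)` → 2 → value = 2.
Result: 2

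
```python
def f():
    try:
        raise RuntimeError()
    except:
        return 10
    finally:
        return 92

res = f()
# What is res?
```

Step-by-step execution trace:
1. `f()` enters try: `raise RuntimeError()` raises RuntimeError.
2. bare `except` matches → `return 10` sets pending return value 10.
3. Before returning, `finally: return 92` runs and overrides the pending return.
4. f() returns 92 → res = 92.
Result: 92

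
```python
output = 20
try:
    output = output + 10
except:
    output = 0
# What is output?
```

Step-by-step execution trace:
1. output starts at 20.
2. try: `output = output + 10` → output = 30. No exception raised.
3. `except` is skipped.
Result: 30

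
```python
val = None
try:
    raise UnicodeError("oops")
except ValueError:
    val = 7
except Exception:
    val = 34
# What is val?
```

Step-by-step execution trace:
1. `raise UnicodeError(...)` raises UnicodeError.
2. `except ValueError` matches (UnicodeError is a subclass of ValueError) → val = 7.
3. `except Exception` is not reached.
Result: 7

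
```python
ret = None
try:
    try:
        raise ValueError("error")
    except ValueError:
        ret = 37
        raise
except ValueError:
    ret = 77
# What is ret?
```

Step-by-step execution trace:
1. Inner try: `raise ValueError("error")` raises ValueError.
2. Inner `except ValueError` matches → ret = 37.
3. bare `raise` re-raises the same ValueError.
4. Outer `except ValueError` matches → ret = 77.
Result: 77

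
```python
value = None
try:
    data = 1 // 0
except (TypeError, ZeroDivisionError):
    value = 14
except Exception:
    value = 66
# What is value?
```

Step-by-step execution trace:
1. `data = 1 // 0` raises ZeroDivisionError.
2. `except (TypeError, ZeroDivisionError)` matches (ZeroDivisionError is in the tuple) → value = 14.
3. `except Exception` is not reached.
Result: 14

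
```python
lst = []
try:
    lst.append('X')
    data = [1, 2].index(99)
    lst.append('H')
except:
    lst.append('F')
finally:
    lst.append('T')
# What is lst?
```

Step-by-step execution trace:
1. try: `lst.append('X')` → lst = ['X'].
2. `data = [1, 2].index(99)` raises ValueError; `lst.append('H')` is not reached.
3. bare `except` matches → `lst.append('F')` → lst = ['X', 'F'].
4. finally always runs: `lst.append('T')` → lst = ['X', 'F', 'T'].
Result: ['X', 'F', 'T']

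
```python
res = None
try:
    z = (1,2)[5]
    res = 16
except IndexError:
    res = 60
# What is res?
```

Step-by-step execution trace:
1. `z = (1,2)[5]` raises IndexError.
2. `res = 16` is not reached.
3. `except IndexError` matches → res = 60.
Result: 60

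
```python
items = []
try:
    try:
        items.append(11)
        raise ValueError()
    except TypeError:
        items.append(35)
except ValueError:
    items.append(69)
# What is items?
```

Step-by-step execution trace:
1. Inner try: `items.append(11)` → items = [11].
2. `raise ValueError()` raises ValueError.
3. Inner `except TypeError` does not match ValueError; exception propagates to outer try.
4. Outer `except ValueError` matches → `items.append(69)` → items = [11, 69].
Result: [11, 69]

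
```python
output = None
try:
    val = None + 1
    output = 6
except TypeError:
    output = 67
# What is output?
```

Step-by-step execution trace:
1. `val = None + 1` raises TypeError.
2. `output = 6` is not reached.
3. `except TypeError` matches → output = 67.
Result: 67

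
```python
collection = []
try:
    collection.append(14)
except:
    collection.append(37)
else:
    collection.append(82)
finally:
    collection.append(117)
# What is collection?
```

Step-by-step execution trace:
1. try: `collection.append(14)` → collection = [14]. No exception raised.
2. `except` is skipped.
3. `else` runs: `collection.append(82)` → collection = [14, 82].
4. `finally` always runs: `collection.append(117)` → collection = [14, 82, 117].
Result: [14, 82, 117]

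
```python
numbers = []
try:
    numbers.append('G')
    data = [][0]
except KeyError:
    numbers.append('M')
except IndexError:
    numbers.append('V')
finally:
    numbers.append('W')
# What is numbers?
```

Step-by-step execution trace:
1. try: `numbers.append('G')` → numbers = ['G'].
2. `data = [][0]` raises IndexError.
3. `except KeyError` does not match IndexError; skipped.
4. `except IndexError` matches → `numbers.append('V')` → numbers = ['G', 'V'].
5. finally always runs: `numbers.append('W')` → numbers = ['G', 'V', 'W'].
Result: ['G', 'V', 'W']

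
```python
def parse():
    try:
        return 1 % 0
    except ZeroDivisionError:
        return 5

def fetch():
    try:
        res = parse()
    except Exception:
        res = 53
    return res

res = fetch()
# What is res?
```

Step-by-step execution trace:
1. `fetch()` calls `parse()`.
2. In parse: `1 % 0` raises ZeroDivisionError; `except ZeroDivisionError` catches it → returns 5.
3. In fetch: `res = parse()` → res = 5. No exception reaches fetch.
4. `except Exception` is skipped; fetch returns 5.
5. res = 5.
Result: 5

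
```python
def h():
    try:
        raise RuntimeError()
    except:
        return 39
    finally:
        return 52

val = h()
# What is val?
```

Step-by-step execution trace:
1. `h()` enters try: `raise RuntimeError()` raises RuntimeError.
2. bare `except` matches → `return 39` sets pending return value 39.
3. Before returning, `finally: return 52` runs and overrides the pending return.
4. h() returns 52 → val = 52.
Result: 52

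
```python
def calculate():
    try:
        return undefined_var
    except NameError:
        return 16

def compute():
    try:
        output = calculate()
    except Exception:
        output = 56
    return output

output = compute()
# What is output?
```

Step-by-step execution trace:
1. `compute()` calls `calculate()`.
2. In calculate: `undefined_var` raises NameError; `except NameError` catches it → returns 16.
3. In compute: `output = calculate()` → output = 16. No exception reaches compute.
4. `except Exception` is skipped; compute returns 16.
5. output = 16.
Result: 16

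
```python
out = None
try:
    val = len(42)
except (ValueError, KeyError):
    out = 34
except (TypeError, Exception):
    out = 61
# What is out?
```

Step-by-step execution trace:
1. `val = len(42)` raises TypeError.
2. `except (ValueError, KeyError)` does not match TypeError; skipped.
3. `except (TypeError, Exception)` matches (TypeError is in the tuple) → out = 61.
Result: 61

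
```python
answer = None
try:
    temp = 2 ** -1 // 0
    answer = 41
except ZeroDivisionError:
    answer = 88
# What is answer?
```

Step-by-step execution trace:
1. `temp = 2 ** -1 // 0` raises ZeroDivisionError.
2. `answer = 41` is not reached.
3. `except ZeroDivisionError` matches → answer = 88.
Result: 88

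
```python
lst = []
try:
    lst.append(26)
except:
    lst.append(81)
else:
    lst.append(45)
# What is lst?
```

Step-by-step execution trace:
1. try: `lst.append(26)` → lst = [26]. No exception raised.
2. `except` is skipped.
3. `else` runs (try completed without exception): `lst.append(45)` → lst = [26, 45].
Result: [26, 45]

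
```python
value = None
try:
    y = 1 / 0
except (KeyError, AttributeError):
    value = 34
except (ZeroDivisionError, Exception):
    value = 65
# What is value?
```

Step-by-step execution trace:
1. `y = 1 / 0` raises ZeroDivisionError.
2. `except (KeyError, AttributeError)` does not match ZeroDivisionError; skipped.
3. `except (ZeroDivisionError, Exception)` matches (ZeroDivisionError is in the tuple) → value = 65.
Result: 65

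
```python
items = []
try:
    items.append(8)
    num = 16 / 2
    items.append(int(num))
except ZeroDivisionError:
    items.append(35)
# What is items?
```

Step-by-step execution trace:
1. try: `items.append(8)` → items = [8].
2. `num = 16 / 2` → num = 8.0. No exception raised.
3. `items.append(int(num))` → items = [8, 8].
4. `except ZeroDivisionError` is skipped (no exception was raised).
Result: [8, 8]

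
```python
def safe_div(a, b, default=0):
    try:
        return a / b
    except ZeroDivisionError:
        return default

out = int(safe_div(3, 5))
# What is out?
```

Step-by-step execution trace:
1. `safe_div(3, 5)` enters try: `return 3 / 5` → returns 0.6. No exception raised.
2. `except ZeroDivisionError` is skipped.
3. `int(0.6)` → 0 → out = 0.
Result: 0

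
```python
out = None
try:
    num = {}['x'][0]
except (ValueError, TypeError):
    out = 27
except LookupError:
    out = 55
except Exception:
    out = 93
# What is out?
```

Step-by-step execution trace:
1. `num = {}['x'][0]` raises KeyError.
2. `except (ValueError, TypeError)` does not match KeyError; skipped.
3. `except LookupError` matches (KeyError is a subclass of LookupError) → out = 55.
4. `except Exception` is not reached.
Result: 55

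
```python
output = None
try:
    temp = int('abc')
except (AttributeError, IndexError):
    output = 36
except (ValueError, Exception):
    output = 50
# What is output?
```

Step-by-step execution trace:
1. `temp = int('abc')` raises ValueError.
2. `except (AttributeError, IndexError)` does not match ValueError; skipped.
3. `except (ValueError, Exception)` matches (ValueError is in the tuple) → output = 50.
Result: 50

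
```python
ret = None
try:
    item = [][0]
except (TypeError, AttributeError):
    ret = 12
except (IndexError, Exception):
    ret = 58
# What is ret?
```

Step-by-step execution trace:
1. `item = [][0]` raises IndexError.
2. `except (TypeError, AttributeError)` does not match IndexError; skipped.
3. `except (IndexError, Exception)` matches (IndexError is in the tuple) → ret = 58.
Result: 58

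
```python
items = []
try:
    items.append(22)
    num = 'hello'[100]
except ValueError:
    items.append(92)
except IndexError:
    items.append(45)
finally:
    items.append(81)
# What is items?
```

Step-by-step execution trace:
1. try: `items.append(22)` → items = [22].
2. `num = 'hello'[100]` raises IndexError.
3. `except ValueError` does not match IndexError; skipped.
4. `except IndexError` matches → `items.append(45)` → items = [22, 45].
5. finally always runs: `items.append(81)` → items = [22, 45, 81].
Result: [22, 45, 81]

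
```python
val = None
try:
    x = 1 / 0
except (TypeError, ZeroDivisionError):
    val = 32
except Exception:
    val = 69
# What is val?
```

Step-by-step execution trace:
1. `x = 1 / 0` raises ZeroDivisionError.
2. `except (TypeError, ZeroDivisionError)` matches (ZeroDivisionError is in the tuple) → val = 32.
3. `except Exception` is not reached.
Result: 32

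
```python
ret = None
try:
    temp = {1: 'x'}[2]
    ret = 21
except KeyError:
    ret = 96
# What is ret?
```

Step-by-step execution trace:
1. `temp = {1: 'x'}[2]` raises KeyError.
2. `ret = 21` is not reached.
3. `except KeyError` matches → ret = 96.
Result: 96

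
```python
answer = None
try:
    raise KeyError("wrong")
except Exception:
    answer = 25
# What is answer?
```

Step-by-step execution trace:
1. `raise KeyError(...)` raises KeyError.
2. `except Exception` matches (KeyError is a subclass of Exception) → answer = 25.
Result: 25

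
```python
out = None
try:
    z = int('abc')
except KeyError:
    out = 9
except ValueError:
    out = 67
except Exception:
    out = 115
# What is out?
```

Step-by-step execution trace:
1. `z = int('abc')` raises ValueError.
2. `except KeyError` does not match ValueError; skipped.
3. `except ValueError` matches → out = 67.
4. Remaining except clauses are skipped.
Result: 67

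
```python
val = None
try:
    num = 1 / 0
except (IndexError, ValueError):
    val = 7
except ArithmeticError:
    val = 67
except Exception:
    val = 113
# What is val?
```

Step-by-step execution trace:
1. `num = 1 / 0` raises ZeroDivisionError.
2. `except (IndexError, ValueError)` does not match ZeroDivisionError; skipped.
3. `except ArithmeticError` matches (ZeroDivisionError is a subclass of ArithmeticError) → val = 67.
4. `except Exception` is not reached.
Result: 67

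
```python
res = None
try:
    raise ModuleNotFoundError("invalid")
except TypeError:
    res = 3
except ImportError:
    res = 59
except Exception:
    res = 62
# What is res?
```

Step-by-step execution trace:
1. `raise ModuleNotFoundError(...)` raises ModuleNotFoundError.
2. `except TypeError` does not match (ModuleNotFoundError is not a subclass of TypeError); skipped.
3. `except ImportError` matches (ModuleNotFoundError is a subclass of ImportError) → res = 59.
4. `except Exception` is not reached.
Result: 59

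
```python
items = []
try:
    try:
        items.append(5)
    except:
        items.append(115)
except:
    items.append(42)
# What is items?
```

Step-by-step execution trace:
1. Inner try: `items.append(5)` → items = [5]. No exception raised.
2. Inner `except` is skipped.
3. Inner try completes normally; outer `except` is skipped.
Result: [5]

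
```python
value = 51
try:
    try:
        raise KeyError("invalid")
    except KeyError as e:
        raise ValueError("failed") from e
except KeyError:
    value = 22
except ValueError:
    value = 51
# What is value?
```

Step-by-step execution trace:
1. Inner try raises KeyError; inner `except KeyError as e` catches it.
2. `raise ValueError(...) from e` raises ValueError (KeyError is attached as __cause__, but only ValueError is active).
3. Outer `except KeyError` does not match ValueError; skipped.
4. Outer `except ValueError` matches → value = 51.
Result: 51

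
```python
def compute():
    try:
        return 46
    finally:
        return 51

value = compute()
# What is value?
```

Step-by-step execution trace:
1. `compute()` enters try: `return 46` sets pending return value 46.
2. Before returning, `finally: return 51` runs and overrides the pending return.
3. compute() returns 51 → value = 51.
Result: 51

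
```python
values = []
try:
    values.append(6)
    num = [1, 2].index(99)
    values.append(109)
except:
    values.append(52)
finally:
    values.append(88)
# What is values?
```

Step-by-step execution trace:
1. try: `values.append(6)` → values = [6].
2. `num = [1, 2].index(99)` raises ValueError; `values.append(109)` is not reached.
3. bare `except` matches → `values.append(52)` → values = [6, 52].
4. finally always runs: `values.append(88)` → values = [6, 52, 88].
Result: [6, 52, 88]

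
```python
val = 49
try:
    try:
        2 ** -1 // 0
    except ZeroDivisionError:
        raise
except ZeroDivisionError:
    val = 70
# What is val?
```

Step-by-step execution trace:
1. Inner try: `2 ** -1 // 0` raises ZeroDivisionError.
2. Inner `except ZeroDivisionError` matches; bare `raise` re-raises the same ZeroDivisionError.
3. Outer `except ZeroDivisionError` matches → val = 70.
Result: 70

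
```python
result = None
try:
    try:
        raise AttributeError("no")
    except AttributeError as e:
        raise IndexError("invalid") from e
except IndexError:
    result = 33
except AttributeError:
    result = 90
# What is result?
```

Step-by-step execution trace:
1. Inner try raises AttributeError; inner `except AttributeError as e` catches it.
2. `raise IndexError(...) from e` raises IndexError (AttributeError is attached as __cause__, but only IndexError is active).
3. Outer `except IndexError` matches → result = 33.
4. `except AttributeError` is not reached.
Result: 33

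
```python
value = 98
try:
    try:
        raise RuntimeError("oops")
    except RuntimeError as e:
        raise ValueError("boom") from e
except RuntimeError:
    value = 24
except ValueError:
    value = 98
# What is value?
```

Step-by-step execution trace:
1. Inner try raises RuntimeError; inner `except RuntimeError as e` catches it.
2. `raise ValueError(...) from e` raises ValueError (RuntimeError is attached as __cause__, but only ValueError is active).
3. Outer `except RuntimeError` does not match ValueError; skipped.
4. Outer `except ValueError` matches → value = 98.
Result: 98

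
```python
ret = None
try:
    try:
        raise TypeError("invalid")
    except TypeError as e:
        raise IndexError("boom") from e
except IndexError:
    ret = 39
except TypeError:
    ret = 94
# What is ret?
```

Step-by-step execution trace:
1. Inner try raises TypeError; inner `except TypeError as e` catches it.
2. `raise IndexError(...) from e` raises IndexError (TypeError is attached as __cause__, but only IndexError is active).
3. Outer `except IndexError` matches → ret = 39.
4. `except TypeError` is not reached.
Result: 39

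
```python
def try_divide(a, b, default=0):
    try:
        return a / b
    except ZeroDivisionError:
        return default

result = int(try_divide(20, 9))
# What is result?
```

Step-by-step execution trace:
1. `try_divide(20, 9)` enters try: `return 20 / 9` → returns 2.2222222222222223. No exception raised.
2. `except ZeroDivisionError` is skipped.
3. `int(2.2222222222222223)` → 2 → result = 2.
Result: 2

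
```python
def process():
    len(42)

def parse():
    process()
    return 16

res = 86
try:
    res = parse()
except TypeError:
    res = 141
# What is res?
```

Step-by-step execution trace:
1. res starts at 86.
2. try: `parse()` calls `process()`.
3. `process()` evaluates `len(42)`, which raises TypeError; it propagates through parse (uncaught).
4. `return 16` in parse is not reached; the assignment to res does not complete.
5. `except TypeError` matches → res = 141.
Result: 141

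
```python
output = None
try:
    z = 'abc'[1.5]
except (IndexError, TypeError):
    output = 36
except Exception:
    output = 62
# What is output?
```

Step-by-step execution trace:
1. `z = 'abc'[1.5]` raises TypeError.
2. `except (IndexError, TypeError)` matches (TypeError is in the tuple) → output = 36.
3. `except Exception` is not reached.
Result: 36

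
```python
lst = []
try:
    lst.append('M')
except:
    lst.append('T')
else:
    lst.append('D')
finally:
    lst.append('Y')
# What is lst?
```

Step-by-step execution trace:
1. try: `lst.append('M')` → lst = ['M']. No exception raised.
2. `except` is skipped.
3. `else` runs: `lst.append('D')` → lst = ['M', 'D'].
4. `finally` always runs: `lst.append('Y')` → lst = ['M', 'D', 'Y'].
Result: ['M', 'D', 'Y']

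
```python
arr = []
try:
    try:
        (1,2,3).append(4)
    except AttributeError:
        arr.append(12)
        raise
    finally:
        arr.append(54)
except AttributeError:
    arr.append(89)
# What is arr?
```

Step-by-step execution trace:
1. Inner try: `(1,2,3).append(4)` raises AttributeError.
2. Inner `except AttributeError` matches → `arr.append(12)` → arr = [12].
3. bare `raise` re-raises AttributeError.
4. Inner `finally` runs during unwinding: `arr.append(54)` → arr = [12, 54].
5. Outer `except AttributeError` matches → `arr.append(89)` → arr = [12, 54, 89].
Result: [12, 54, 89]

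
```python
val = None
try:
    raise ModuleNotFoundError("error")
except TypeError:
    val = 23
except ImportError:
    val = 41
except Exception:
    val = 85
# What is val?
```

Step-by-step execution trace:
1. `raise ModuleNotFoundError(...)` raises ModuleNotFoundError.
2. `except TypeError` does not match (ModuleNotFoundError is not a subclass of TypeError); skipped.
3. `except ImportError` matches (ModuleNotFoundError is a subclass of ImportError) → val = 41.
4. `except Exception` is not reached.
Result: 41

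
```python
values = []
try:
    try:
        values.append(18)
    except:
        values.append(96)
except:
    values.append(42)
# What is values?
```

Step-by-step execution trace:
1. Inner try: `values.append(18)` → values = [18]. No exception raised.
2. Inner `except` is skipped.
3. Inner try completes normally; outer `except` is skipped.
Result: [18]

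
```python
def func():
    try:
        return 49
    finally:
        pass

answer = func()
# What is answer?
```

Step-by-step execution trace:
1. `func()` enters try: `return 49` sets pending return value 49.
2. Before returning, `finally: pass` runs (no effect).
3. func() returns 49 → answer = 49.
Result: 49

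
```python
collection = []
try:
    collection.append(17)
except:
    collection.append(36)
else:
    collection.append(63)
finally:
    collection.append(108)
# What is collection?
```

Step-by-step execution trace:
1. try: `collection.append(17)` → collection = [17]. No exception raised.
2. `except` is skipped.
3. `else` runs: `collection.append(63)` → collection = [17, 63].
4. `finally` always runs: `collection.append(108)` → collection = [17, 63, 108].
Result: [17, 63, 108]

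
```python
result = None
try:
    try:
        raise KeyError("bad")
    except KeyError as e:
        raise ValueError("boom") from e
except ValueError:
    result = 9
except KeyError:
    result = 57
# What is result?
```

Step-by-step execution trace:
1. Inner try raises KeyError; inner `except KeyError as e` catches it.
2. `raise ValueError(...) from e` raises ValueError (KeyError is attached as __cause__, but only ValueError is active).
3. Outer `except ValueError` matches → result = 9.
4. `except KeyError` is not reached.
Result: 9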